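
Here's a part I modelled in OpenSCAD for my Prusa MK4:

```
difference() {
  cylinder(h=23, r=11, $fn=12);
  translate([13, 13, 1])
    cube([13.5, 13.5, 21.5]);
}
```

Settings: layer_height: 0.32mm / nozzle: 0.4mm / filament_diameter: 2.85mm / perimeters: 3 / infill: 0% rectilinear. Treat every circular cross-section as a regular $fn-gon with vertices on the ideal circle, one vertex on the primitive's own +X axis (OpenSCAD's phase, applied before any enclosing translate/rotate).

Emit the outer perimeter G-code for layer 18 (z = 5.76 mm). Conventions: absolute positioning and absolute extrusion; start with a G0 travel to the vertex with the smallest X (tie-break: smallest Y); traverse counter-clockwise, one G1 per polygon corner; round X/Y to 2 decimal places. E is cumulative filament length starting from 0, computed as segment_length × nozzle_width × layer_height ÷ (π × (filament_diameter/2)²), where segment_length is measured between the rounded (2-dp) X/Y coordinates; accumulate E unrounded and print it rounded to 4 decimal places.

G0 X-11.00 Y0.00 Z5.76
G1 X-9.53 Y-5.50 E0.1142
G1 X-5.50 Y-9.53 E0.2286
G1 X0.00 Y-11.00 E0.3428
G1 X5.50 Y-9.53 E0.4570
G1 X9.53 Y-5.50 E0.5714
G1 X11.00 Y0.00 E0.6856
G1 X9.53 Y5.50 E0.7999
G1 X5.50 Y9.53 E0.9142
G1 X0.00 Y11.00 E1.0284
G1 X-5.50 Y9.53 E1.1427
G1 X-9.53 Y5.50 E1.2570
G1 X-11.00 Y0.00 E1.3712

At z = 5.76 mm: the r=11 cylinder gives a regular 12-gon of circumradius 11 (constant along its height); the cube at (13, 13) is present — its section is the full 13.5×13.5 rectangle; After the difference (first − rest): starting from the r=11 cylinder, the 13.5×13.5 cube at (13, 13) misses the remaining region (no effect) — 1 connected region. The outline is a single polygon with 12 vertices. Extrusion per mm of travel: 0.4 × 0.32 / (π × 1.425²) = 0.020065. Accumulating E over each segment gives final E = 1.3712.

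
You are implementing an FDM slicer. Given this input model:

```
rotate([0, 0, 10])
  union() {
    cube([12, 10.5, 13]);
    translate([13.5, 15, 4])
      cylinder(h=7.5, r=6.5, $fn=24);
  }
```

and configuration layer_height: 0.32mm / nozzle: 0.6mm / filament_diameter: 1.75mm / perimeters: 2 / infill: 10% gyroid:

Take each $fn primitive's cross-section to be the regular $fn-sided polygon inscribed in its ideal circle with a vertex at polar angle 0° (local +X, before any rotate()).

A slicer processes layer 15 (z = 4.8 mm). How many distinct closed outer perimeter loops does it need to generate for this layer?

At z = 4.8 mm: the cube (footprint 12×10.5) is included at this height; the r=6.5 cylinder at (13.5, 15) gives a regular 24-gon of circumradius 6.5 (constant along its height); Combining (union): the regions partially overlap (shared area 3.43 mm²), so overlapping operands fuse into one piece — 1 connected region; (whole slice rotated 10° about Z — lengths, areas and connectivity unchanged). The result has 1 disconnected region.

1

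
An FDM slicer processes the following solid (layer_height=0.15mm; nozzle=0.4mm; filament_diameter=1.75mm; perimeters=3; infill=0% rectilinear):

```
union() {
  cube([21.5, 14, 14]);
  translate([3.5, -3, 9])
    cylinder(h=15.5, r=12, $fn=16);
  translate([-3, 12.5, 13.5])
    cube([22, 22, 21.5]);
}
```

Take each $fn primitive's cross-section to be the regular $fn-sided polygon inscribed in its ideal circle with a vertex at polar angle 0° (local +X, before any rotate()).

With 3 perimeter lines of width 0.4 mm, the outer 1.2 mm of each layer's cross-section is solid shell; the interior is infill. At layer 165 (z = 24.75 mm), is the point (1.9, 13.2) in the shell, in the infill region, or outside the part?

shell

At z = 24.75 mm: the cube does not reach this height (z outside [0, 14]); the cylinder at (3.5, -3) does not reach this height (z outside [9, 24.5]); the cube at (-3, 12.5) is present — its section is the full 22×22 rectangle; Merging all regions: only the 22×22 cube at (-3, 12.5) is present, so the union is just that shape — 1 connected region. Overall, the cross-section is a single solid region. The nearest boundary edge runs (-3.00, 12.50)→(19.00, 12.50); distance from the point to it = 0.70 mm. The point is inside the cross-section, 0.70 mm from the nearest boundary — within the 1.2 mm shell band (3 × 0.4).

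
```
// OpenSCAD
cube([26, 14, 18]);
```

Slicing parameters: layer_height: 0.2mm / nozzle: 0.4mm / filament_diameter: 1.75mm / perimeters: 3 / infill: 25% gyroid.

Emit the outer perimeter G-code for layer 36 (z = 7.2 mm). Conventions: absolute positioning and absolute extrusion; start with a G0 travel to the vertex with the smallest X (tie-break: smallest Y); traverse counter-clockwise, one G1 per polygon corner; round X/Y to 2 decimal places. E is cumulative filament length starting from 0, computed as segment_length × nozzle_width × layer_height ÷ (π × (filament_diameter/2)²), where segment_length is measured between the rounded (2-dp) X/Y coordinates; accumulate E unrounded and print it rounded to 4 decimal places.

G0 X0.00 Y0.00 Z7.20
G1 X26.00 Y0.00 E0.8648
G1 X26.00 Y14.00 E1.3304
G1 X0.00 Y14.00 E2.1952
G1 X0.00 Y0.00 E2.6608

At z = 7.2 mm: the cube is present — its section is the full 26×14 rectangle. The outline is a single polygon with 4 vertices. Extrusion per mm of travel: 0.4 × 0.2 / (π × 0.875²) = 0.033260. Accumulating E over each segment gives final E = 2.6608.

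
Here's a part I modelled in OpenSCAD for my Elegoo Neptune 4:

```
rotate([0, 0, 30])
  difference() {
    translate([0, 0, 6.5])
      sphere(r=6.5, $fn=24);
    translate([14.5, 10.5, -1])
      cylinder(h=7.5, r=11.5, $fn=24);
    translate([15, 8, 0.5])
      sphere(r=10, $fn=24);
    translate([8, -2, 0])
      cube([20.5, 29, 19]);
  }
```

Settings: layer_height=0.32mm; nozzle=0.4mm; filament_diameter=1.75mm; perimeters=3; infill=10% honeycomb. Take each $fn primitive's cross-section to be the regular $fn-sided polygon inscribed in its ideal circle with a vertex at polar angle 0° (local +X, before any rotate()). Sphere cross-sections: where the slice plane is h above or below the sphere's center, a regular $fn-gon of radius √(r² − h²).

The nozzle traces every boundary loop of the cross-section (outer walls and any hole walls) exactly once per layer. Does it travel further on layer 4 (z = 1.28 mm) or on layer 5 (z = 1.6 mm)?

layer 5 (z = 1.6 mm)

Layer 4 (z = 1.28): the r=6.5 sphere contributes a regular 24-gon of circumradius √(6.5²−5.22²) = 3.873 (perimeter = 2·24·3.873·sin(180°/24) = 24.27 mm); the cylinder at (14.5, 10.5): section is a regular 24-gon, circumradius r=11.5 (perimeter = 2·24·11.500·sin(180°/24) = 72.05 mm); the r=10 sphere at (15, 8) contributes a regular 24-gon of circumradius √(10²−0.78²) = 9.970 (perimeter = 2·24·9.970·sin(180°/24) = 62.46 mm); the cube at (8, -2) is present — its section is the full 20.5×29 rectangle (perimeter 99.00 mm); After the difference (first − rest): starting from the r=6.5 sphere, the r=11.5 cylinder at (14.5, 10.5) misses the remaining region (no effect); the r=10 sphere at (15, 8) misses the remaining region (no effect); the 20.5×29 cube at (8, -2) misses the remaining region (no effect) — boundary = 24.27 mm; (whole slice rotated 30° about Z — lengths, areas and connectivity unchanged). So its perimeter = 24.27 mm. Layer 5 (z = 1.6): the sphere: section is a regular 24-gon, circumradius = √(r²−h²) = √(6.5²−4.9²) = 4.271 (perimeter = 2·24·4.271·sin(180°/24) = 26.76 mm); the r=11.5 cylinder at (14.5, 10.5) contributes a regular 24-gon of circumradius 11.5 (perimeter = 2·24·11.500·sin(180°/24) = 72.05 mm); the sphere at (15, 8): section is a regular 24-gon, circumradius = √(r²−h²) = √(10²−1.1²) = 9.939 (perimeter = 2·24·9.939·sin(180°/24) = 62.27 mm); the cube at (8, -2) is present — its section is the full 20.5×29 rectangle (perimeter 99.00 mm); Taking the first minus the rest: starting from the r=6.5 sphere, the r=11.5 cylinder at (14.5, 10.5) misses the remaining region (no effect); the r=10 sphere at (15, 8) misses the remaining region (no effect); the 20.5×29 cube at (8, -2) misses the remaining region (no effect) — boundary = 26.76 mm; (rotated 30° about Z; rotation is an isometry so areas/perimeters/island counts are preserved). So its perimeter = 26.76 mm. Layer 5 is larger (26.76 vs 24.27 mm).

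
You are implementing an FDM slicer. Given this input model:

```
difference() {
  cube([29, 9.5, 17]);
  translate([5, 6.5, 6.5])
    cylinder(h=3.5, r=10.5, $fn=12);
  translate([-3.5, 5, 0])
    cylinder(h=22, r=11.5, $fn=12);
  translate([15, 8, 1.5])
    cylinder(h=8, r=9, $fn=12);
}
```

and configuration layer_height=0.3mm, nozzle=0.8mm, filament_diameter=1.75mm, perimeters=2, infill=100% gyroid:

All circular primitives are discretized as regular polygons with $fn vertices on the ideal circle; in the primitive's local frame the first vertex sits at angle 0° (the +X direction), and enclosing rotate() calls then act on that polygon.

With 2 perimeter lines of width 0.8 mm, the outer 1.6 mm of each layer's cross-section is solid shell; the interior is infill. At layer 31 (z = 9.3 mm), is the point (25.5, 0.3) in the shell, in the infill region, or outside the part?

shell

At z = 9.3 mm: the cube is present — its section is the full 29×9.5 rectangle; the cylinder at (5, 6.5): section is a regular 12-gon, circumradius r=10.5; the r=11.5 cylinder at (-3.5, 5) contributes a regular 12-gon of circumradius 11.5; the r=9 cylinder at (15, 8) contributes a regular 12-gon of circumradius 9; After the difference (first − rest): starting from the 29×9.5 cube, the r=10.5 cylinder at (5, 6.5) partially overlaps it — only the 139.81 mm² overlap (of its 330.75 mm²) is removed, clipping the outline; the r=11.5 cylinder at (-3.5, 5) misses the remaining region (no effect); the r=9 cylinder at (15, 8) partially overlaps it — only the 74.77 mm² overlap (of its 243.00 mm²) is removed, clipping the outline — 1 connected region. Overall, the cross-section is a single solid region. The nearest boundary edge runs (29.00, 0.00)→(18.73, 0.00); distance from the point to it = 0.30 mm. The point is inside the cross-section, 0.30 mm from the nearest boundary — within the 1.6 mm shell band (2 × 0.8).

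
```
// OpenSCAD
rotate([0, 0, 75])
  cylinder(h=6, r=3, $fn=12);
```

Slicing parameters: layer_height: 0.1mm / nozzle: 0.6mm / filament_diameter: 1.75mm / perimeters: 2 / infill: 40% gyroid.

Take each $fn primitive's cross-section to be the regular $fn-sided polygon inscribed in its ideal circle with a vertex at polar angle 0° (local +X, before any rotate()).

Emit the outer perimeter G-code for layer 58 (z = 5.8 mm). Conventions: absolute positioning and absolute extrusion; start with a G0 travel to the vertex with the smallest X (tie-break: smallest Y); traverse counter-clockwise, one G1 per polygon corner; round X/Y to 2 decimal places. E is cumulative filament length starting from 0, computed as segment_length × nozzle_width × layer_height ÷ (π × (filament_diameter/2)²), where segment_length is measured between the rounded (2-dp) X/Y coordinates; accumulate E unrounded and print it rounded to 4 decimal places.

At z = 5.8 mm: the cylinder: section is a regular 12-gon, circumradius r=3; (whole slice rotated 75° about Z — lengths, areas and connectivity unchanged). The outline is a single polygon with 12 vertices. Extrusion per mm of travel: 0.6 × 0.1 / (π × 0.875²) = 0.024945. Accumulating E over each segment gives final E = 0.4651.

G0 X-2.90 Y-0.78 Z5.80
G1 X-2.12 Y-2.12 E0.0387
G1 X-0.78 Y-2.90 E0.0774
G1 X0.78 Y-2.90 E0.1163
G1 X2.12 Y-2.12 E0.1549
G1 X2.90 Y-0.78 E0.1936
G1 X2.90 Y0.78 E0.2325
G1 X2.12 Y2.12 E0.2712
G1 X0.78 Y2.90 E0.3099
G1 X-0.78 Y2.90 E0.3488
G1 X-2.12 Y2.12 E0.3875
G1 X-2.90 Y0.78 E0.4262
G1 X-2.90 Y-0.78 E0.4651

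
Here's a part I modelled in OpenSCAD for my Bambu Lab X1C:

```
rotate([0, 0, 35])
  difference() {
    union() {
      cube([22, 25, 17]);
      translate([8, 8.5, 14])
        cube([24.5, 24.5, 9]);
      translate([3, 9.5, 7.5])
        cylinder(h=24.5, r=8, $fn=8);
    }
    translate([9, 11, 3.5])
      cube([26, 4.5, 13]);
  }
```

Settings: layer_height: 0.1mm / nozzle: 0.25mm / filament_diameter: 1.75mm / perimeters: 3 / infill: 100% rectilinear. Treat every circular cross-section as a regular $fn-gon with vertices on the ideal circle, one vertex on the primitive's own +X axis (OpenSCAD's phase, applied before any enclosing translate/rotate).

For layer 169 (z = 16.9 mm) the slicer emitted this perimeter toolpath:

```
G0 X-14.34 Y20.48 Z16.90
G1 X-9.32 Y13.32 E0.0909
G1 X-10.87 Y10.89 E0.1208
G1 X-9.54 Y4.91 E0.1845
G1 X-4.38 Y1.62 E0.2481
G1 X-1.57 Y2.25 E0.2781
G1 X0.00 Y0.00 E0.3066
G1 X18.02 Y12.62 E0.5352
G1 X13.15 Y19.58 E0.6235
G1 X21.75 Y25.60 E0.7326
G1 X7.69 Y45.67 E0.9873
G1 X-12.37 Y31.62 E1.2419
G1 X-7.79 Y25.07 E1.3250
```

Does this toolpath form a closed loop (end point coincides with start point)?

Start point (G0): (-14.34, 20.48). End point (last G1): the path does not return to the start — open.

no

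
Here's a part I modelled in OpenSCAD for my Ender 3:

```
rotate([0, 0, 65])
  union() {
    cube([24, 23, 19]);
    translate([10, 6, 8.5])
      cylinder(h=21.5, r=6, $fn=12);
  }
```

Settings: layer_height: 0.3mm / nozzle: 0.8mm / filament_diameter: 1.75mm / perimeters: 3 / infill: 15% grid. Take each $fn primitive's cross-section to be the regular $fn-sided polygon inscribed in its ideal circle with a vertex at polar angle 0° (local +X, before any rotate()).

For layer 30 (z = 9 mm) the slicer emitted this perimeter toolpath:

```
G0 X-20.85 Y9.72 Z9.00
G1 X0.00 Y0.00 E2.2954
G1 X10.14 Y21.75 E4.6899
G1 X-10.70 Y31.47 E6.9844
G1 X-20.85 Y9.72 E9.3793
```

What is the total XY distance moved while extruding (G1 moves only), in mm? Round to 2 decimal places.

Sum the Euclidean lengths of each G1 segment: total = 94.00 mm.

94.00 mm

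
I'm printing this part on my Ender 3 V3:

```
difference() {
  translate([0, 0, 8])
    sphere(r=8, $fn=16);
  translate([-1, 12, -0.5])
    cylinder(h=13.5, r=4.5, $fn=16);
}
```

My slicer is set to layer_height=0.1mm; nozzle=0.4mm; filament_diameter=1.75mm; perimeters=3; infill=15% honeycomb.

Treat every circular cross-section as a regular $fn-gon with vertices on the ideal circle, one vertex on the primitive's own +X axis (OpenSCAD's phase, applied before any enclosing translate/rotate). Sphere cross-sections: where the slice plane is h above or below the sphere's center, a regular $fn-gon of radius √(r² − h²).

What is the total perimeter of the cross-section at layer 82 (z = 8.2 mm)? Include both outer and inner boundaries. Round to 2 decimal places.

49.93 mm

At z = 8.2 mm: the r=8 sphere contributes a regular 16-gon of circumradius √(8²−0.2²) = 7.997 (perimeter = 2·16·7.997·sin(180°/16) = 49.93 mm); the cylinder at (-1, 12): section is a regular 16-gon, circumradius r=4.5 (perimeter = 2·16·4.500·sin(180°/16) = 28.09 mm); Subtracting the remaining from the first: starting from the r=8 sphere, the r=4.5 cylinder at (-1, 12) partially overlaps it — only the 0.52 mm² overlap (of its 61.99 mm²) is removed, clipping the outline — boundary = 49.93 mm. Overall, the cross-section is a single solid region. Total boundary length (outer) = 49.93 mm.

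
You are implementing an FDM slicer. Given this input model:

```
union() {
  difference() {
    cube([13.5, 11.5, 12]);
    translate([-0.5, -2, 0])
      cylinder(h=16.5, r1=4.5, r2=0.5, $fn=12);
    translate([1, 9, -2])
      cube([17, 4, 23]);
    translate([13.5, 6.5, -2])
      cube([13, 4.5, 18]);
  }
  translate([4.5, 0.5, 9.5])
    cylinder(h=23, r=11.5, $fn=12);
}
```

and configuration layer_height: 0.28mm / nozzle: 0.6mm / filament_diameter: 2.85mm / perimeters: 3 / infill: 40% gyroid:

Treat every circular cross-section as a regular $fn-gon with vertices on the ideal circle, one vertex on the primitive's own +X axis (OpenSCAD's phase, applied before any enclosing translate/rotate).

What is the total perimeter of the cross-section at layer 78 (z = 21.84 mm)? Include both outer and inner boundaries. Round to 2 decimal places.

At z = 21.84 mm: the cube is not intersected at this z (z outside [0, 12]); the cone at (-0.5, -2) does not reach this height (z outside [0, 16.5]); the cube at (1, 9) is not intersected at this z (z outside [-2, 21]); the cube at (13.5, 6.5) is absent (z outside [-2, 16]); Subtracting the remaining from the first: the first operand is absent here, so nothing remains; the cylinder at (4.5, 0.5): section is a regular 12-gon, circumradius r=11.5 (perimeter = 2·12·11.500·sin(180°/12) = 71.43 mm); Taking the union: only the r=11.5 cylinder at (4.5, 0.5) is present, so the union is just that shape — boundary = 71.43 mm. Overall, the cross-section is a single solid region. Total boundary length (outer) = 71.43 mm.

71.43 mm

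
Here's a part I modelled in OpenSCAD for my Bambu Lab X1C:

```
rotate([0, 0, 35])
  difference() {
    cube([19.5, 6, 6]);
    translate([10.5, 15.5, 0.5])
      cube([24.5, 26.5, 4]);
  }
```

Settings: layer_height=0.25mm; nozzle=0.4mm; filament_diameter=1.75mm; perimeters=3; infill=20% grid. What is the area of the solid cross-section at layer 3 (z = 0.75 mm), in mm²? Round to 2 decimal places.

At z = 0.75 mm: the 19.5×6 cube contributes its full rectangle (area 117.00 mm²); the cube at (10.5, 15.5) (footprint 24.5×26.5) is included at this height (area 649.25 mm²); Subtracting the remaining from the first: starting from the 19.5×6 cube (117.00 mm²), the 24.5×26.5 cube at (10.5, 15.5) misses the remaining region (no effect) — area = 117.00 mm²; (whole slice rotated 35° about Z — lengths, areas and connectivity unchanged). Overall, the cross-section is a single solid region. Net area = 117.00 mm².

117.00 mm²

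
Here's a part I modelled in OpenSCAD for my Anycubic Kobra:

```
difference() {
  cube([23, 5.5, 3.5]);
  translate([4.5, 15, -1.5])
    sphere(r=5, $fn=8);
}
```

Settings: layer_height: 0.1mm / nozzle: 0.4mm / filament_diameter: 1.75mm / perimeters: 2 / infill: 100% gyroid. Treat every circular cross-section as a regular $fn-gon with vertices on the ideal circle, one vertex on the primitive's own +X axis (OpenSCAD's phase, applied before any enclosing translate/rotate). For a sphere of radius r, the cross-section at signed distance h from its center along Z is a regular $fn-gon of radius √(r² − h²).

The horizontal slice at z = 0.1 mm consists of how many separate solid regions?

At z = 0.1 mm: the cube (footprint 23×5.5) is included at this height; the sphere at (4.5, 15): section is a regular 8-gon, circumradius = √(r²−h²) = √(5²−1.6²) = 4.737; After the difference (first − rest): starting from the 23×5.5 cube, the r=5 sphere at (4.5, 15) misses the remaining region (no effect) — 1 connected region. The result has 1 disconnected region.

1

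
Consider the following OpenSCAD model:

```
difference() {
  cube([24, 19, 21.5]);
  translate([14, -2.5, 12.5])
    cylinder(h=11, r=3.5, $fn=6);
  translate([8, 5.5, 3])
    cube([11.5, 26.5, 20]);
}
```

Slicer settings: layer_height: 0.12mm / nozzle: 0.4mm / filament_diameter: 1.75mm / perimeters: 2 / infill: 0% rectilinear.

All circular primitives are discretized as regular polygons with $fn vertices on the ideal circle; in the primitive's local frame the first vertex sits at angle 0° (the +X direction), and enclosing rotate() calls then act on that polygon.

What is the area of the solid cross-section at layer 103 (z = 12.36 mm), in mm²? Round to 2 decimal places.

At z = 12.36 mm: the cube (footprint 24×19) is included at this height (area 456.00 mm²); the cylinder at (14, -2.5) is not intersected at this z (z outside [12.5, 23.5]); the 11.5×26.5 cube at (8, 5.5) contributes its full rectangle (area 304.75 mm²); After the difference (first − rest): starting from the 24×19 cube (456.00 mm²), the 11.5×26.5 cube at (8, 5.5) partially overlaps it — only the 155.25 mm² overlap (of its 304.75 mm²) is removed, clipping the outline — area = 300.75 mm². Overall, the cross-section is a single solid region. Net area = 300.75 mm².

300.75 mm²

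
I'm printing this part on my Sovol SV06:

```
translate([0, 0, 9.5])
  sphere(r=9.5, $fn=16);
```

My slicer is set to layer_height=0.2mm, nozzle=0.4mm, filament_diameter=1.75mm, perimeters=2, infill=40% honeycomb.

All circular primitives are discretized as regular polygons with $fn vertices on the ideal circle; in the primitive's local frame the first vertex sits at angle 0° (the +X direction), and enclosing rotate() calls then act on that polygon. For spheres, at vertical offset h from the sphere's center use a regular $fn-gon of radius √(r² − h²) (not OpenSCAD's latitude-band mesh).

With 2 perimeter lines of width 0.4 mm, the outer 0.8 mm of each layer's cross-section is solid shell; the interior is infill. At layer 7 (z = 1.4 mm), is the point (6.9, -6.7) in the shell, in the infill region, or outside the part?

outside

At z = 1.4 mm: the r=9.5 sphere slices to a regular 16-gon of circumradius 4.964 (√(r²−h²) with h=8.1 from center). Overall, the cross-section is a single solid region. The nearest boundary edge runs (1.90, -4.59)→(3.51, -3.51); distance from the point to it = 4.65 mm. The point is not inside any of the regions above, so it lies outside the cross-section (4.65 mm from the nearest boundary).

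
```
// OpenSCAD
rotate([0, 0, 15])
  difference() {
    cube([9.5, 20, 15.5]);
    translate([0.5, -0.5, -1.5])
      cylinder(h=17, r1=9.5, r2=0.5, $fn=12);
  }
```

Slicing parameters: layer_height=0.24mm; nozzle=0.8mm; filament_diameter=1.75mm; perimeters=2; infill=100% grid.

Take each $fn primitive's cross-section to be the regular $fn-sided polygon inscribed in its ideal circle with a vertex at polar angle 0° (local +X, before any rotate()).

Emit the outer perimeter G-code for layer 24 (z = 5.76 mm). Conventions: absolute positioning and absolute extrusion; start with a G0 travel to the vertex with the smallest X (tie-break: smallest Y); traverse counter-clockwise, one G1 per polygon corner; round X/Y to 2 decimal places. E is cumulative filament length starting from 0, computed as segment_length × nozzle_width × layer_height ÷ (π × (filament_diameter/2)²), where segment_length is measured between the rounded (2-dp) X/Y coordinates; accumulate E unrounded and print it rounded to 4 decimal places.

G0 X-5.18 Y19.32 Z5.76
G1 X-1.30 Y4.85 E1.1959
G1 X-0.85 Y5.11 E1.2373
G1 X2.08 Y5.11 E1.4712
G1 X4.61 Y3.65 E1.7044
G1 X5.82 Y1.56 E1.8972
G1 X9.18 Y2.46 E2.1748
G1 X4.00 Y21.78 E3.7715
G1 X-5.18 Y19.32 E4.5302

At z = 5.76 mm: the cube (footprint 9.5×20) is included at this height; the cone at (0.5, -0.5) contributes a regular 12-gon of circumradius 5.656 (interpolated between r1=9.5 and r2=0.5 at t=0.427); Taking the first minus the rest: starting from the 9.5×20 cube, the cone at (0.5, -0.5) partially overlaps it — only the 23.75 mm² overlap (of its 95.99 mm²) is removed, clipping the outline — 1 connected region; (whole slice rotated 15° about Z — lengths, areas and connectivity unchanged). The outline is a single polygon with 8 vertices. Extrusion per mm of travel: 0.8 × 0.24 / (π × 0.875²) = 0.079824. Accumulating E over each segment gives final E = 4.5302.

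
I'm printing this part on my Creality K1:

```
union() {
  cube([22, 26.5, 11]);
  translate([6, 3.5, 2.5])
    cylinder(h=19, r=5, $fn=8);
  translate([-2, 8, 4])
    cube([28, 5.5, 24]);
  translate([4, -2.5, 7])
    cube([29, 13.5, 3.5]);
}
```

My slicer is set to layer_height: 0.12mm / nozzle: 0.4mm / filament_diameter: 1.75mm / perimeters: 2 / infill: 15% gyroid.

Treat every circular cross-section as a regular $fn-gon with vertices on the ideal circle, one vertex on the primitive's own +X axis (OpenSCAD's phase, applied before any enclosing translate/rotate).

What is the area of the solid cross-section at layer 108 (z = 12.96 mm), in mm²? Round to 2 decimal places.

224.11 mm²

At z = 12.96 mm: the cube is absent (z outside [0, 11]); the r=5 cylinder at (6, 3.5) gives a regular 8-gon of circumradius 5 (constant along its height) (area = (8/2)·5.000²·sin(360°/8) = 70.71 mm²); the cube at (-2, 8) is present — its section is the full 28×5.5 rectangle (area 154.00 mm²); the cube at (4, -2.5) does not reach this height (z outside [7, 10.5]); Merging all regions: the regions partially overlap — summed areas 224.71 mm² minus the doubly-counted overlap 0.60 mm² gives 224.11 mm² — area = 224.11 mm². Overall, the cross-section is a single solid region. Net area = 224.11 mm².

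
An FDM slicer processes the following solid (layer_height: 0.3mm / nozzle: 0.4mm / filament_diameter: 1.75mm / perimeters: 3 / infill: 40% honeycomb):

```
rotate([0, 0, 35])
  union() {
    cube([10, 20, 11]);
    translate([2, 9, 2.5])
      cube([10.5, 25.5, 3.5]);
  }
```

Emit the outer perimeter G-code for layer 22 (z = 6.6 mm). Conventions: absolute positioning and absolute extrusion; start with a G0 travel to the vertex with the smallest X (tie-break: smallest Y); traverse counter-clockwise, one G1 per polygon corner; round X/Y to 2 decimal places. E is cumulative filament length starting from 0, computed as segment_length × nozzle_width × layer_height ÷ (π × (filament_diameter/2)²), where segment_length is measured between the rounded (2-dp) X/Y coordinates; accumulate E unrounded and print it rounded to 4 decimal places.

At z = 6.6 mm: the cube is present — its section is the full 10×20 rectangle; the cube at (2, 9) is absent (z outside [2.5, 6]); Merging all regions: only the 10×20 cube is present, so the union is just that shape — 1 connected region; (rotated 35° about Z; rotation is an isometry so areas/perimeters/island counts are preserved). The outline is a single polygon with 4 vertices. Extrusion per mm of travel: 0.4 × 0.3 / (π × 0.875²) = 0.049890. Accumulating E over each segment gives final E = 2.9932.

G0 X-11.47 Y16.38 Z6.60
G1 X0.00 Y0.00 E0.9976
G1 X8.19 Y5.74 E1.4966
G1 X-3.28 Y22.12 E2.4942
G1 X-11.47 Y16.38 E2.9932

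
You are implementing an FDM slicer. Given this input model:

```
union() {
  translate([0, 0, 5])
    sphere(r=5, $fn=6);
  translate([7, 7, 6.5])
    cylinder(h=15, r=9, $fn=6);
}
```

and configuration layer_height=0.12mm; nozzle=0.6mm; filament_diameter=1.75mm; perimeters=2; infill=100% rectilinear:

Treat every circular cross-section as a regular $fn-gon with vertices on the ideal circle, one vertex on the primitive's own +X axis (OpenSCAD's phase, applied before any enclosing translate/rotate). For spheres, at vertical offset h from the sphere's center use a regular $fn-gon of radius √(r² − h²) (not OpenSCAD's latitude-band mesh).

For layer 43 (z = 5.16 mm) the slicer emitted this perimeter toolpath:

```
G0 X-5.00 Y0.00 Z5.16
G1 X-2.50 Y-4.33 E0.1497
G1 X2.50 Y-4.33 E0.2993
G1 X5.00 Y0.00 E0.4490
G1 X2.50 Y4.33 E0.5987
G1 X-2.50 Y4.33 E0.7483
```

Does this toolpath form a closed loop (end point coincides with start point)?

no

Start point (G0): (-5.00, 0.00). End point (last G1): the path does not return to the start — open.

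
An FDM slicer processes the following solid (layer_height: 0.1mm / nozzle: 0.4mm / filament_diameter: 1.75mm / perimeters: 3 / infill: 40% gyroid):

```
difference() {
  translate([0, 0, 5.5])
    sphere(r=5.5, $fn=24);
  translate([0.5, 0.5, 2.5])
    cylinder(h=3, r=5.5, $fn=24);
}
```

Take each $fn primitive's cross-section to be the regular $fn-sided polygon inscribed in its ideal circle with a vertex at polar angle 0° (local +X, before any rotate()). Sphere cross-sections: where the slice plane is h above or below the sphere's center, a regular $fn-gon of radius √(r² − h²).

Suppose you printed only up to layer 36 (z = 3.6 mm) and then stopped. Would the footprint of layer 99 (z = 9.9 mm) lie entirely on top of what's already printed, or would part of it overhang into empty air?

Compare the two slices. At z = 3.6: the sphere: section is a regular 24-gon, circumradius = √(r²−h²) = √(5.5²−1.9²) = 5.161 (area = (24/2)·5.161²·sin(360°/24) = 82.74 mm²); the r=5.5 cylinder at (0.5, 0.5) gives a regular 24-gon of circumradius 5.5 (constant along its height) (area = (24/2)·5.500²·sin(360°/24) = 93.95 mm²); Subtracting the remaining from the first: starting from the r=5.5 sphere (82.74 mm²), the r=5.5 cylinder at (0.5, 0.5) partially overlaps it — only the 79.97 mm² overlap (of its 93.95 mm²) is removed, clipping the outline — area = 2.77 mm². At z = 9.9: the r=5.5 sphere contributes a regular 24-gon of circumradius √(5.5²−4.4²) = 3.300 (area = (24/2)·3.300²·sin(360°/24) = 33.82 mm²); the cylinder at (0.5, 0.5) is absent (z outside [2.5, 5.5]); Subtracting the remaining from the first: none of the subtracted shapes is present at this height, so the r=5.5 sphere is unchanged — area = 33.82 mm². Checking containment: at z = 9.9 the cross-section extends beyond the z = 3.6 cross-section by about 33.82 mm².

part overhangs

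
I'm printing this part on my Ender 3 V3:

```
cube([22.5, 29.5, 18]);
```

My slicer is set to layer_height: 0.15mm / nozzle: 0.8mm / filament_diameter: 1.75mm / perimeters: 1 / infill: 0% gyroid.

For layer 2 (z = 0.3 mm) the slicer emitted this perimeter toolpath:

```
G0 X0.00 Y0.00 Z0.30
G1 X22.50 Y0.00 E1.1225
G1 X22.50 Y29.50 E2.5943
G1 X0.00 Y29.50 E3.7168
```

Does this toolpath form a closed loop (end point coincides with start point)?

no

Start point (G0): (0.00, 0.00). End point (last G1): the path does not return to the start — open.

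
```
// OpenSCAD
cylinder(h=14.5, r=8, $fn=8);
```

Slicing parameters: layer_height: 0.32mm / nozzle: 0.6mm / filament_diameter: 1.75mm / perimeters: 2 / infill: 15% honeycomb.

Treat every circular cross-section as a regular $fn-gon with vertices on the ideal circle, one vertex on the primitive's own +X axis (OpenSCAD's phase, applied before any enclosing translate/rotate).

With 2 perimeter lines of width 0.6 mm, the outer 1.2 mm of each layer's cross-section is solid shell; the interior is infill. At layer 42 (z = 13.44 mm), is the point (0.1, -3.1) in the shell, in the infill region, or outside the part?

At z = 13.44 mm: the r=8 cylinder gives a regular 8-gon of circumradius 8 (constant along its height). Overall, the cross-section is a single solid region. The nearest boundary edge runs (-0.00, -8.00)→(5.66, -5.66); distance from the point to it = 4.49 mm. The point is inside the cross-section and 4.49 mm from the nearest boundary — more than the 1.2 mm shell width (2 × 0.6), so it's in the infill interior.

infill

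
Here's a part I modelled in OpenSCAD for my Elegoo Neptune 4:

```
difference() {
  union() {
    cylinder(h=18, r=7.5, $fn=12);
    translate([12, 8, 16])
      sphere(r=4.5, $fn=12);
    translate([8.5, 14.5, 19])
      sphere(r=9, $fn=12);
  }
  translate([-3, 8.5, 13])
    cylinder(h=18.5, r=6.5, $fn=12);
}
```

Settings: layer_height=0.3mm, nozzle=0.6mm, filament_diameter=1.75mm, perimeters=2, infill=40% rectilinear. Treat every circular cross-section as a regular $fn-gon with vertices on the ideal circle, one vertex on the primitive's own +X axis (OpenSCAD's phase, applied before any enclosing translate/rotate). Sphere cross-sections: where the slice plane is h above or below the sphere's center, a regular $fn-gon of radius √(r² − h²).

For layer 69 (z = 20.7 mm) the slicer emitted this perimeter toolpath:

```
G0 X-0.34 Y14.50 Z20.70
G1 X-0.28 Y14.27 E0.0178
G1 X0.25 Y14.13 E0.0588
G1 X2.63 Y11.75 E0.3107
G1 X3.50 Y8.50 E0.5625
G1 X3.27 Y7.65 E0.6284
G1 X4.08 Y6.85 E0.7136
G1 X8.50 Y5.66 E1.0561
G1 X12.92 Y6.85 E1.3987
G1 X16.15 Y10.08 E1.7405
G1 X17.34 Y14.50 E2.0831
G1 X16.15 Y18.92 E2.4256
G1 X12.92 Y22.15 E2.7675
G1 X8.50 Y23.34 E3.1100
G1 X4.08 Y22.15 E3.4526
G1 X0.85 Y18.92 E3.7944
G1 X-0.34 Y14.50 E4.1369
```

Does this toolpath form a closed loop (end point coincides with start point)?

yes

Start point (G0): (-0.34, 14.50). End point (last G1): the path returns to the start — closed.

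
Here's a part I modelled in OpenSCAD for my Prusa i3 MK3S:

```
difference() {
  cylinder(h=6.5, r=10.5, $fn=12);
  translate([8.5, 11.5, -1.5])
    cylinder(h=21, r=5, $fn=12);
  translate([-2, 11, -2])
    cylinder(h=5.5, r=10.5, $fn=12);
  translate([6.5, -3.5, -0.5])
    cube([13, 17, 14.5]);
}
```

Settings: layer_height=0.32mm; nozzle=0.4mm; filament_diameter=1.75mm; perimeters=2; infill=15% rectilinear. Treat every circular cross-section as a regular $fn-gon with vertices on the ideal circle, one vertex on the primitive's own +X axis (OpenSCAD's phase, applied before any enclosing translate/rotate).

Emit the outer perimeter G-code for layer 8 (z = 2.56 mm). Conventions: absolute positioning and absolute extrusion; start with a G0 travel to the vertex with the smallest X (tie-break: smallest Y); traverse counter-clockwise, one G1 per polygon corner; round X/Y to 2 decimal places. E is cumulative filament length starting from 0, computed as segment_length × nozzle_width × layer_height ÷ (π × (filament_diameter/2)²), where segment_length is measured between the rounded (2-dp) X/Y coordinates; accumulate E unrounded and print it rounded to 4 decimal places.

At z = 2.56 mm: the r=10.5 cylinder contributes a regular 12-gon of circumradius 10.5; the r=5 cylinder at (8.5, 11.5) contributes a regular 12-gon of circumradius 5; the r=10.5 cylinder at (-2, 11) contributes a regular 12-gon of circumradius 10.5; the cube at (6.5, -3.5) is present — its section is the full 13×17 rectangle; Taking the first minus the rest: starting from the r=10.5 cylinder, the r=5 cylinder at (8.5, 11.5) partially overlaps it — only the 2.68 mm² overlap (of its 75.00 mm²) is removed, clipping the outline; the r=10.5 cylinder at (-2, 11) partially overlaps it — only the 110.74 mm² overlap (of its 330.75 mm²) is removed, clipping the outline; the 13×17 cube at (6.5, -3.5) partially overlaps it — only the 31.53 mm² overlap (of its 221.00 mm²) is removed, clipping the outline — 1 connected region. The outline is a single polygon with 13 vertices. Extrusion per mm of travel: 0.4 × 0.32 / (π × 0.875²) = 0.053216. Accumulating E over each segment gives final E = 3.3759.

G0 X-10.50 Y0.00 Z2.56
G1 X-9.09 Y-5.25 E0.2893
G1 X-5.25 Y-9.09 E0.5783
G1 X0.00 Y-10.50 E0.8676
G1 X5.25 Y-9.09 E1.1569
G1 X9.09 Y-5.25 E1.4458
G1 X9.56 Y-3.50 E1.5423
G1 X6.50 Y-3.50 E1.7051
G1 X6.50 Y5.16 E2.1660
G1 X3.25 Y1.91 E2.4106
G1 X-2.00 Y0.50 E2.6998
G1 X-7.25 Y1.91 E2.9891
G1 X-9.41 Y4.07 E3.1517
G1 X-10.50 Y0.00 E3.3759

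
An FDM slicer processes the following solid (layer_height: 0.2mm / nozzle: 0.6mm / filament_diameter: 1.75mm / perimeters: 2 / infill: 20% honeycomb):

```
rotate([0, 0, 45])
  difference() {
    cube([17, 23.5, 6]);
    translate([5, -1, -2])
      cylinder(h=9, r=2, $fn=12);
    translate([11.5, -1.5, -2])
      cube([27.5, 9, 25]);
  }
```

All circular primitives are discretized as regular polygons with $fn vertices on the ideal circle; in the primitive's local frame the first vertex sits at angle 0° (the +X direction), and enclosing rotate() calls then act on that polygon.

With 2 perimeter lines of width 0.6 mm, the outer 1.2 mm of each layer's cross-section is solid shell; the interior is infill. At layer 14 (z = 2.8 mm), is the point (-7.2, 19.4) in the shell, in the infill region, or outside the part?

infill

At z = 2.8 mm: the cube is present — its section is the full 17×23.5 rectangle; the r=2 cylinder at (5, -1) gives a regular 12-gon of circumradius 2 (constant along its height); the 27.5×9 cube at (11.5, -1.5) contributes its full rectangle; Taking the first minus the rest: starting from the 17×23.5 cube, the r=2 cylinder at (5, -1) partially overlaps it — only the 2.27 mm² overlap (of its 12.00 mm²) is removed, clipping the outline; the 27.5×9 cube at (11.5, -1.5) partially overlaps it — only the 41.25 mm² overlap (of its 247.50 mm²) is removed, clipping the outline — 1 connected region; (whole slice rotated 45° about Z — lengths, areas and connectivity unchanged). Overall, the cross-section is a single solid region. Undo the 45° rotation: the query point maps to (8.627, 18.809) in the un-rotated model frame. The nearest boundary edge runs (0.00, 23.50)→(17.00, 23.50); distance from the point to it = 4.69 mm. The point is inside the cross-section and 4.69 mm from the nearest boundary — more than the 1.2 mm shell width (2 × 0.6), so it's in the infill interior.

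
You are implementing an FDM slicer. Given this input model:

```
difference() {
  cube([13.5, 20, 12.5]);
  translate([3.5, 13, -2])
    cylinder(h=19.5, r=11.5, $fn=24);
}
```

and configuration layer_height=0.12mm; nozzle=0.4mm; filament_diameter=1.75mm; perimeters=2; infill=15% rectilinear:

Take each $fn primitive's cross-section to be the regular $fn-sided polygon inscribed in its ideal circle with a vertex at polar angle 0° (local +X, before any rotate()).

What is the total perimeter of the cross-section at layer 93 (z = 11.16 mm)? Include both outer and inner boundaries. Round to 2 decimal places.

At z = 11.16 mm: the cube is present — its section is the full 13.5×20 rectangle (perimeter 67.00 mm); the r=11.5 cylinder at (3.5, 13) contributes a regular 24-gon of circumradius 11.5 (perimeter = 2·24·11.500·sin(180°/24) = 72.05 mm); Subtracting the remaining from the first: starting from the 13.5×20 cube, the r=11.5 cylinder at (3.5, 13) partially overlaps it — only the 230.58 mm² overlap (of its 410.75 mm²) is removed, clipping the outline — boundary = 42.67 mm. Overall, the cross-section has 2 separate islands. Total boundary length (outer) = 42.67 mm.

42.67 mm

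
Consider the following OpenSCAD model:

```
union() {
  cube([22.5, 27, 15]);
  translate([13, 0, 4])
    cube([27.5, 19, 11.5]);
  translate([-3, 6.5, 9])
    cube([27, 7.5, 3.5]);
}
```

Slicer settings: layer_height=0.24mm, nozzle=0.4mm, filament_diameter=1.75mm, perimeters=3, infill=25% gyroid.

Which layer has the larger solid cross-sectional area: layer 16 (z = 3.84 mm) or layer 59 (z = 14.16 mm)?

Layer 16 (z = 3.84): the cube is present — its section is the full 22.5×27 rectangle (area 607.50 mm²); the cube at (13, 0) does not reach this height (z outside [4, 15.5]); the cube at (-3, 6.5) is absent (z outside [9, 12.5]); Merging all regions: only the 22.5×27 cube is present, so the union is just that shape — area = 607.50 mm². So its area = 607.50 mm². Layer 59 (z = 14.16): the cube (footprint 22.5×27) is included at this height (area 607.50 mm²); the cube at (13, 0) (footprint 27.5×19) is included at this height (area 522.50 mm²); the cube at (-3, 6.5) is absent (z outside [9, 12.5]); Taking the union: the regions partially overlap — summed areas 1130.00 mm² minus the doubly-counted overlap 180.50 mm² gives 949.50 mm² — area = 949.50 mm². So its area = 949.50 mm². Layer 59 is larger (949.50 vs 607.50 mm²).

layer 59 (z = 14.16 mm)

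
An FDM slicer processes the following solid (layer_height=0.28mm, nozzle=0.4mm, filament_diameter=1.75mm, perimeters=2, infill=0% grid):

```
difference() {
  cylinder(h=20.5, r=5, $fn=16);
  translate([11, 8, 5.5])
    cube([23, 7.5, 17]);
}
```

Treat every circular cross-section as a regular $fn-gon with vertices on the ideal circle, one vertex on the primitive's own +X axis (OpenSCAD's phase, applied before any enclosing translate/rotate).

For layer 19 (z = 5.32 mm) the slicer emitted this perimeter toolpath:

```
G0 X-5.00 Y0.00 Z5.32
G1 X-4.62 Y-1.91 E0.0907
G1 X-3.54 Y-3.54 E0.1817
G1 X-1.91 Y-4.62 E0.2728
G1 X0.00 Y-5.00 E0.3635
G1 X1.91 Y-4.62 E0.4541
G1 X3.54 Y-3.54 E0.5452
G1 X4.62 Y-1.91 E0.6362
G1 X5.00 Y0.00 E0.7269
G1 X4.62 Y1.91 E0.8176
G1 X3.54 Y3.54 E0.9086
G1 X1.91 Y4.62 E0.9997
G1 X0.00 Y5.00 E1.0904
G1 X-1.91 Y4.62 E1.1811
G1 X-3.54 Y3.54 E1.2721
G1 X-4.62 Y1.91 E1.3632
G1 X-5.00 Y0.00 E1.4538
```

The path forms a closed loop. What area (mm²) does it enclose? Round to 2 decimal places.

Apply the shoelace formula to the sequence of (X, Y) vertices; enclosed area = 76.57 mm².

76.57 mm²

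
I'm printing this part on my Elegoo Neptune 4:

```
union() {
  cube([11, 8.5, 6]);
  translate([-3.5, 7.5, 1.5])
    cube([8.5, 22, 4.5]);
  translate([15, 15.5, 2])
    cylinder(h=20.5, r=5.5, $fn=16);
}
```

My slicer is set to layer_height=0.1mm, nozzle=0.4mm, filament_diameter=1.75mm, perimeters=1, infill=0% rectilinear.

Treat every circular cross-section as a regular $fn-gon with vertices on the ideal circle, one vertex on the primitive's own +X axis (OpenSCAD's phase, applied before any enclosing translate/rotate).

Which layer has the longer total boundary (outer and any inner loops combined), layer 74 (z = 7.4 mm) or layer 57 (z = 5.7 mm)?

layer 57 (z = 5.7 mm)

Layer 74 (z = 7.4): the cube is not intersected at this z (z outside [0, 6]); the cube at (-3.5, 7.5) is absent (z outside [1.5, 6]); the r=5.5 cylinder at (15, 15.5) contributes a regular 16-gon of circumradius 5.5 (perimeter = 2·16·5.500·sin(180°/16) = 34.34 mm); Taking the union: only the r=5.5 cylinder at (15, 15.5) is present, so the union is just that shape — boundary = 34.34 mm. So its perimeter = 34.34 mm. Layer 57 (z = 5.7): the cube is present — its section is the full 11×8.5 rectangle (perimeter 39.00 mm); the cube at (-3.5, 7.5) is present — its section is the full 8.5×22 rectangle (perimeter 61.00 mm); the r=5.5 cylinder at (15, 15.5) gives a regular 16-gon of circumradius 5.5 (constant along its height) (perimeter = 2·16·5.500·sin(180°/16) = 34.34 mm); Combining (union): the regions partially overlap (shared area 5.00 mm²), so the edge portions inside another operand are dropped and the merged outline is re-measured after clipping — boundary = 122.34 mm. So its perimeter = 122.34 mm. Layer 57 is larger (122.34 vs 34.34 mm).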